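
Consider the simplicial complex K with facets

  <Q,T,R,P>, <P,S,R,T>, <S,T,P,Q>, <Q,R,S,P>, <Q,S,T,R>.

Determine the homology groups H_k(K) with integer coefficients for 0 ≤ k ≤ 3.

Order the vertices as P < Q < R < S < T. Listing each simplex with vertices in this order, K has dimension 3 with simplices:

  0-simplices (5): P, Q, R, S, T
  1-simplices (10): PQ, PR, PS, PT, QR, QS, QT, RS, RT, ST
  2-simplices (10): PQR, PQS, PQT, PRS, PRT, PST, QRS, QRT, QST, RST
  3-simplices (5): PQRS, PQRT, PQST, PRST, QRST

giving chain groups C_0 ≅ Z^5, C_1 ≅ Z^10, C_2 ≅ Z^10, C_3 ≅ Z^5.

The boundary map ∂_1: C_1 → C_0 maps an edge to its endpoints' difference, ∂[p,q] = q − p.
The 5×10 boundary matrix has rank 4 and Smith normal form diag(1,1,1,1).

∂_2: C_2 → C_1 maps a triangle to the signed sum of its edges. For instance
  ∂QST = ST − QT + QS,
  ∂PST = ST − PT + PS.
As a 10×10 matrix over Z this has rank 6, with invariant factors (1,1,1,1,1,1).

∂_3: C_3 → C_2 sends each 3-simplex σ to the alternating sum Σ_i (−1)^i (σ with its i-th vertex removed). For instance
  ∂PQRT = QRT − PRT + PQT − PQR,
  ∂QRST = RST − QST + QRT − QRS.
As a 10×5 matrix over Z this has rank 4, with invariant factors (1,1,1,1).

Now H_k = ker ∂_k / im ∂_{k+1}, so:

  H_0: rank C_0 − rank ∂_1 = 5 − 4 = 1, and the invariant factors of ∂_1 are all 1, so H_0 = Z.
  H_1: rank ker ∂_1 − rank ∂_2 = (10 − 4) − 6 = 0, and the invariant factors of ∂_2 are all 1, so H_1 = 0.
  H_2: rank ker ∂_2 − rank ∂_3 = (10 − 6) − 4 = 0, and the invariant factors of ∂_3 are all 1, so H_2 = 0.
  H_3: rank ker ∂_3 − rank ∂_4 = (5 − 4) − 0 = 1, and there is no ∂_4, so H_3 = Z.

H_0 = Z,  H_1 = 0,  H_2 = 0,  H_3 = Z.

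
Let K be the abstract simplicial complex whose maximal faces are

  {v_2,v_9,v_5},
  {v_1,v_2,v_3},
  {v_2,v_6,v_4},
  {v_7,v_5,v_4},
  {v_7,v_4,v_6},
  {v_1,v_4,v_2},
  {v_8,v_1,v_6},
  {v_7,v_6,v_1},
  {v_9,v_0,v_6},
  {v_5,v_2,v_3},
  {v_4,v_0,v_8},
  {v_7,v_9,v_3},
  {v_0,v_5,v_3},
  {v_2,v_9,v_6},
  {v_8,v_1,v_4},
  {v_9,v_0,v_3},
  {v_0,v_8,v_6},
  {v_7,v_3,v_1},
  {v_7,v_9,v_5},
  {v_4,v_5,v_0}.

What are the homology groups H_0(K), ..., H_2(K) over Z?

K has 10 vertices, 30 edges, 20 triangles.
rank ∂_0 = 0, rank ∂_1 = 9 ⇒ b_0 = 10 − 0 − 9 = 1; all invariant factors of ∂_1 are 1 so no torsion. So H_0 ≅ Z.
rank ∂_1 = 9, rank ∂_2 = 20 ⇒ b_1 = 30 − 9 − 20 = 1; ∂_2 has invariant factor(s) [2] giving torsion. So H_1 ≅ Z ⊕ Z_2.
rank ∂_2 = 20, rank ∂_3 = 0 ⇒ b_2 = 20 − 20 − 0 = 0. So H_2 ≅ 0.

H_0 ≅ Z,  H_1 ≅ Z ⊕ Z_2,  H_2 = 0.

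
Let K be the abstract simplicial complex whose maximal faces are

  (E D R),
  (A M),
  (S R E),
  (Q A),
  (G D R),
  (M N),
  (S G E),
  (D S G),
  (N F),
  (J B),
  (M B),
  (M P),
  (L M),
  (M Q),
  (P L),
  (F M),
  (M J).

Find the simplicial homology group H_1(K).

H_1 = Z^5.

Order the vertices as A < B < D < E < F < G < J < L < M < N < P < Q < R < S. Listing each simplex with vertices in this order, K has dimension 2 with simplices:

  0-simplices (14): A, B, D, E, F, G, J, L, M, N, P, Q, R, S
  1-simplices (22): AM, AQ, BJ, BM, DE, DG, DR, DS, EG, ER, ES, FM, FN, GR, GS, JM, LM, LP, MN, MP, MQ, RS
  2-simplices (5): DER, DGR, DGS, EGS, ERS

giving chain groups C_0 ≅ Z^14, C_1 ≅ Z^22, C_2 ≅ Z^5.

The boundary map ∂_1: C_1 → C_0 maps an edge to its endpoints' difference, ∂[p,q] = q − p. For instance
  ∂GS = S − G.
The resulting 14×22 matrix has rank 12, and its Smith normal form has invariant factors (1,1,1,1,1,1,1,1,1,1,1,1).

∂_2: C_2 → C_1 acts by ∂[p,q,r] = [q,r] − [p,r] + [p,q]. For instance
  ∂DGR = GR − DR + DG,
  ∂EGS = GS − ES + EG.
The resulting 22×5 matrix has rank 5, and its Smith normal form has invariant factors (1,1,1,1,1).

Now H_k = ker ∂_k / im ∂_{k+1}, so:

  H_1: rank ker ∂_1 − rank ∂_2 = (22 − 12) − 5 = 5, and the invariant factors of ∂_2 are all 1, so H_1 = Z^5.

(K is a triangulation of the disjoint union of a wedge of 4 circles and the Möbius band.)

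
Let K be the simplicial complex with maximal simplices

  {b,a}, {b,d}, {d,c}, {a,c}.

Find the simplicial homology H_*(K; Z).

Fix the vertex order a < b < c < d and write every simplex with vertices in increasing order. Then dim K = 1 and the simplices of K are:

  0-simplices (4): a, b, c, d
  1-simplices (4): ab, ac, bd, cd

so the chain groups are C_0 ≅ Z^4, C_1 ≅ Z^4.

Boundary ∂_1: C_1 → C_0 is given by ∂[p,q] = [q] − [p]. For instance
  ∂ac = c − a.
The 4×4 boundary matrix has rank 3 and Smith normal form diag(1,1,1).

From H_k ≅ ker(∂_k) / im(∂_{k+1}) we obtain:

  H_0: rank C_0 − rank ∂_1 = 4 − 3 = 1, and the invariant factors of ∂_1 are all 1, so H_0 ≅ Z.
  H_1: rank ker ∂_1 − rank ∂_2 = (4 − 3) − 0 = 1, and there is no ∂_2, so H_1 ≅ Z.

H_0 = Z,  H_1 = Z.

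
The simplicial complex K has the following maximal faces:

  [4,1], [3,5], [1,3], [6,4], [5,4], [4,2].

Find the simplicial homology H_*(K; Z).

Fix the vertex order 1 < 2 < 3 < 4 < 5 < 6 and write every simplex with vertices in increasing order. Then dim K = 1 and the simplices of K are:

  0-simplices (6): [1], [2], [3], [4], [5], [6]
  1-simplices (6): [1,3], [1,4], [2,4], [3,5], [4,5], [4,6]

Hence C_0 ≅ Z^6, C_1 ≅ Z^6.

The boundary map ∂_1: C_1 → C_0 sends each edge [p,q] (with p < q) to q − p.
The 6×6 boundary matrix has rank 5 and Smith normal form diag(1,1,1,1,1).

Reading off H_k = ker ∂_k / im ∂_{k+1}:

  H_0: rank C_0 − rank ∂_1 = 6 − 5 = 1, and the invariant factors of ∂_1 are all 1, so H_0 = Z.
  H_1: rank ker ∂_1 − rank ∂_2 = (6 − 5) − 0 = 1, and there is no ∂_2, so H_1 = Z.

As a check, the Euler characteristic is 6 − 6 = 0, which agrees with 1 − 1 = 0.

H_0 = Z,  H_1 = Z.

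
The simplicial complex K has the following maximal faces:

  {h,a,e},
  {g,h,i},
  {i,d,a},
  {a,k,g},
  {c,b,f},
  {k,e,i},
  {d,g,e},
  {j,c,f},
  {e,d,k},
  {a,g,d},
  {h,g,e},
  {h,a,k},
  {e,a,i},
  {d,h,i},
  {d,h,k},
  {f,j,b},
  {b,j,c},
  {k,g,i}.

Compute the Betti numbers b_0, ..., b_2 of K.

Fix the vertex order a < b < c < d < e < f < g < h < i < j < k and write every simplex with vertices in increasing order. Then dim K = 2 and the simplices of K are:

  0-simplices (11): a, b, c, d, e, f, g, h, i, j, k
  1-simplices (27): ad, ae, ag, ah, ai, ak, bc, bf, bj, cf, cj, de, dg, dh, di, dk, eg, eh, ei, ek, fj, gh, gi, gk, hi, hk, ik
  2-simplices (18): adg, adi, aeh, aei, agk, ahk, bcf, bcj, bfj, cfj, deg, dek, dhi, dhk, egh, eik, ghi, gik

so the chain groups are C_0 ≅ Z^11, C_1 ≅ Z^27, C_2 ≅ Z^18.

∂_1: C_1 → C_0 sends each edge [p,q] (with p < q) to q − p. For instance
  ∂ak = k − a.
The 11×27 boundary matrix has rank 9 and Smith normal form diag(1,1,1,1,1,1,1,1,1).

Boundary ∂_2: C_2 → C_1 acts by ∂[p,q,r] = [q,r] − [p,r] + [p,q]. For instance
  ∂egh = gh − eh + eg,
  ∂aei = ei − ai + ae.
As a 27×18 matrix over Z this has rank 16, with invariant factors (1,1,1,1,1,1,1,1,1,1,1,1,1,1,1,1).

From H_k ≅ ker(∂_k) / im(∂_{k+1}) we obtain:

  H_0: rank C_0 − rank ∂_1 = 11 − 9 = 2, and the invariant factors of ∂_1 are all 1, so H_0 ≅ Z^2.
  H_1: rank ker ∂_1 − rank ∂_2 = (27 − 9) − 16 = 2, and the invariant factors of ∂_2 are all 1, so H_1 ≅ Z^2.
  H_2: rank ker ∂_2 − rank ∂_3 = (18 − 16) − 0 = 2, and there is no ∂_3, so H_2 ≅ Z^2.

Hence the Betti numbers are b_0 = 2, b_1 = 2, b_2 = 2.

b_0 = 2, b_1 = 2, b_2 = 2.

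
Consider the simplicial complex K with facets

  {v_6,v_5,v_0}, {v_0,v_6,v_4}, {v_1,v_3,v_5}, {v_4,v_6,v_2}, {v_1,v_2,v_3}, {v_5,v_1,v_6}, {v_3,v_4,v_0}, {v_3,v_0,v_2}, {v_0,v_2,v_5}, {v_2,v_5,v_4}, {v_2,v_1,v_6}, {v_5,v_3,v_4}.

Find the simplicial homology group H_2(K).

H_2 ≅ 0.

K has 7 vertices, 18 edges, 12 triangles.
rank ∂_2 = 12, rank ∂_3 = 0 ⇒ b_2 = 12 − 12 − 0 = 0. So H_2 = 0.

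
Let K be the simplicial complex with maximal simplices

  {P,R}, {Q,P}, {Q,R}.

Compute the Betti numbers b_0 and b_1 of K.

Order the vertices as P < Q < R. Listing each simplex with vertices in this order, K has dimension 1 with simplices:

  0-simplices (3): P, Q, R
  1-simplices (3): PQ, PR, QR

so the chain groups are C_0 ≅ Z^3, C_1 ≅ Z^3.

The boundary map ∂_1: C_1 → C_0 maps an edge to its endpoints' difference, ∂[p,q] = q − p. For instance
  ∂QR = R − Q.
The resulting 3×3 matrix has rank 2, and its Smith normal form has invariant factors (1,1).

From H_k ≅ ker(∂_k) / im(∂_{k+1}) we obtain:

  H_0: rank C_0 − rank ∂_1 = 3 − 2 = 1, and the invariant factors of ∂_1 are all 1, so H_0 = Z.
  H_1: rank ker ∂_1 − rank ∂_2 = (3 − 2) − 0 = 1, and there is no ∂_2, so H_1 = Z.

(K is a triangulation of the circle S^1.)

Hence the Betti numbers are b_0 = 1, b_1 = 1.

b_0 = 1, b_1 = 1.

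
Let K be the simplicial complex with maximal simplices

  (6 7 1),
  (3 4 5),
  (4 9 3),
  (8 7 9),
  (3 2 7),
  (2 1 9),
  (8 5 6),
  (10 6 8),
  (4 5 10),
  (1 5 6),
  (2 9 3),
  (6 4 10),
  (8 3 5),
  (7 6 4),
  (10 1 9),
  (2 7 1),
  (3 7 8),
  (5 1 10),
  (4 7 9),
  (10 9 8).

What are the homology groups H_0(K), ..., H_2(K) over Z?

H_0 ≅ Z,  H_1 ≅ Z ⊕ Z_2,  H_2 = 0.

Order the vertices as 1 < 2 < 3 < 4 < 5 < 6 < 7 < 8 < 9 < 10. Listing each simplex with vertices in this order, K has dimension 2 with simplices:

  0-simplices (10): [1], [2], [3], [4], [5], [6], [7], [8], [9], [10]
  1-simplices (30): (30 of them)
  2-simplices (20): (20 of them)

Hence C_0 ≅ Z^10, C_1 ≅ Z^30, C_2 ≅ Z^20.

∂_1: C_1 → C_0 is given by ∂[p,q] = [q] − [p].
As a 10×30 matrix over Z this has rank 9, with invariant factors (1,1,1,1,1,1,1,1,1).

∂_2: C_2 → C_1 acts by ∂[p,q,r] = [q,r] − [p,r] + [p,q]. For instance
  ∂[1,2,9] = [2,9] − [1,9] + [1,2],
  ∂[8,9,10] = [9,10] − [8,10] + [8,9].
As a 30×20 matrix over Z this has rank 20, with invariant factors (1,1,1,1,1,1,1,1,1,1,1,1,1,1,1,1,1,1,1,2).

From H_k ≅ ker(∂_k) / im(∂_{k+1}) we obtain:

  H_0: rank C_0 − rank ∂_1 = 10 − 9 = 1, and the invariant factors of ∂_1 are all 1, so H_0 ≅ Z.
  H_1: rank ker ∂_1 − rank ∂_2 = (30 − 9) − 20 = 1, and ∂_2 has invariant factor 2 > 1, so H_1 ≅ Z ⊕ Z_2.
  H_2: rank ker ∂_2 − rank ∂_3 = (20 − 20) − 0 = 0, and there is no ∂_3, so H_2 ≅ 0.

As a check, the Euler characteristic is 10 − 30 + 20 = 0, which agrees with 1 − 1 + 0 = 0.
(K is a triangulation of the Klein bottle.)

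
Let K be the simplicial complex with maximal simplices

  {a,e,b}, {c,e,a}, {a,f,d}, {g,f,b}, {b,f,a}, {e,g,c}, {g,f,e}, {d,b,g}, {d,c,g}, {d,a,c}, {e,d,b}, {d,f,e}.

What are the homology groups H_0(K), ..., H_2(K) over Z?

H_0 ≅ Z,  H_1 ≅ Z/2,  H_2 = 0.

Order the vertices as a < b < c < d < e < f < g. Listing each simplex with vertices in this order, K has dimension 2 with simplices:

  0-simplices (7): a, b, c, d, e, f, g
  1-simplices (18): ab, ac, ad, ae, af, bd, be, bf, bg, cd, ce, cg, de, df, dg, ef, eg, fg
  2-simplices (12): abe, abf, acd, ace, adf, bde, bdg, bfg, cdg, ceg, def, efg

giving chain groups C_0 ≅ Z^7, C_1 ≅ Z^18, C_2 ≅ Z^12.

Boundary ∂_1: C_1 → C_0 maps an edge to its endpoints' difference, ∂[p,q] = q − p. For instance
  ∂ab = b − a.
This gives a 7×18 integer matrix of rank 6; reducing to Smith normal form yields diagonal entries (1,1,1,1,1,1).

∂_2: C_2 → C_1 sends each 2-simplex [p,q,r] to [q,r] − [p,r] + [p,q]. For instance
  ∂cdg = dg − cg + cd,
  ∂abf = bf − af + ab.
The 18×12 boundary matrix has rank 12 and Smith normal form diag(1,1,1,1,1,1,1,1,1,1,1,2).

Reading off H_k = ker ∂_k / im ∂_{k+1}:

  H_0: rank C_0 − rank ∂_1 = 7 − 6 = 1, and the invariant factors of ∂_1 are all 1, so H_0 ≅ Z.
  H_1: rank ker ∂_1 − rank ∂_2 = (18 − 6) − 12 = 0, and ∂_2 has invariant factor 2 > 1, so H_1 ≅ Z/2.
  H_2: rank ker ∂_2 − rank ∂_3 = (12 − 12) − 0 = 0, and there is no ∂_3, so H_2 ≅ 0.

(K is a triangulation of the real projective plane RP^2.)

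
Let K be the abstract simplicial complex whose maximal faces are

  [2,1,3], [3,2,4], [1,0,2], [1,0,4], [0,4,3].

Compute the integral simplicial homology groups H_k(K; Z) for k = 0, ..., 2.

H_0 ≅ Z,  H_1 ≅ Z,  H_2 = 0.

Fix the vertex order 0 < 1 < 2 < 3 < 4 and write every simplex with vertices in increasing order. Then dim K = 2 and the simplices of K are:

  0-simplices (5): [0], [1], [2], [3], [4]
  1-simplices (10): [0,1], [0,2], [0,3], [0,4], [1,2], [1,3], [1,4], [2,3], [2,4], [3,4]
  2-simplices (5): [0,1,2], [0,1,4], [0,3,4], [1,2,3], [2,3,4]

so the chain groups are C_0 ≅ Z^5, C_1 ≅ Z^10, C_2 ≅ Z^5.

The boundary map ∂_1: C_1 → C_0 maps an edge to its endpoints' difference, ∂[p,q] = q − p. For instance
  ∂[0,3] = [3] − [0].
This gives a 5×10 integer matrix of rank 4; reducing to Smith normal form yields diagonal entries (1,1,1,1).

∂_2: C_2 → C_1 acts by ∂[p,q,r] = [q,r] − [p,r] + [p,q]. For instance
  ∂[2,3,4] = [3,4] − [2,4] + [2,3],
  ∂[0,3,4] = [3,4] − [0,4] + [0,3].
The resulting 10×5 matrix has rank 5, and its Smith normal form has invariant factors (1,1,1,1,1).

Now H_k = ker ∂_k / im ∂_{k+1}, so:

  H_0: rank C_0 − rank ∂_1 = 5 − 4 = 1, and the invariant factors of ∂_1 are all 1, so H_0 ≅ Z.
  H_1: rank ker ∂_1 − rank ∂_2 = (10 − 4) − 5 = 1, and the invariant factors of ∂_2 are all 1, so H_1 ≅ Z.
  H_2: rank ker ∂_2 − rank ∂_3 = (5 − 5) − 0 = 0, and there is no ∂_3, so H_2 ≅ 0.

As a check, the Euler characteristic is 5 − 10 + 5 = 0, which agrees with 1 − 1 + 0 = 0.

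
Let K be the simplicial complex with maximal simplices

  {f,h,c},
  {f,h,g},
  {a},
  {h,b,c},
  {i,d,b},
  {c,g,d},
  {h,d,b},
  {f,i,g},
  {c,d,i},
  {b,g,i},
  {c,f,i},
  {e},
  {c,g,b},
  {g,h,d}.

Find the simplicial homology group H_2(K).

H_2 = 0.

Order the vertices as a < b < c < d < e < f < g < h < i. Listing each simplex with vertices in this order, K has dimension 2 with simplices:

  0-simplices (9): a, b, c, d, e, f, g, h, i
  1-simplices (18): bc, bd, bg, bh, bi, cd, cf, cg, ch, ci, dg, dh, di, fg, fh, fi, gh, gi
  2-simplices (12): bcg, bch, bdh, bdi, bgi, cdg, cdi, cfh, cfi, dgh, fgh, fgi

Hence C_0 ≅ Z^9, C_1 ≅ Z^18, C_2 ≅ Z^12.

Boundary ∂_1: C_1 → C_0 sends each edge [p,q] (with p < q) to q − p. For instance
  ∂cd = d − c.
The resulting 9×18 matrix has rank 6, and its Smith normal form has invariant factors (1,1,1,1,1,1).

The boundary map ∂_2: C_2 → C_1 sends each 2-simplex [p,q,r] to [q,r] − [p,r] + [p,q]. For instance
  ∂bch = ch − bh + bc,
  ∂cdg = dg − cg + cd.
This gives a 18×12 integer matrix of rank 12; reducing to Smith normal form yields diagonal entries (1,1,1,1,1,1,1,1,1,1,1,2).

Computing H_k = (kernel of ∂_k) / (image of ∂_{k+1}):

  H_2: rank ker ∂_2 − rank ∂_3 = (12 − 12) − 0 = 0, and there is no ∂_3, so H_2 = 0.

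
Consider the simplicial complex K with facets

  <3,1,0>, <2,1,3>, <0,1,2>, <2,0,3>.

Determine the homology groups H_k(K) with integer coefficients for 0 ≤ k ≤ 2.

H_0 ≅ Z,  H_1 = 0,  H_2 ≅ Z.

We work with the vertex ordering 0 < 1 < 2 < 3. The simplices of K, each written with vertices in increasing order, are:

  0-simplices (4): [0], [1], [2], [3]
  1-simplices (6): [0,1], [0,2], [0,3], [1,2], [1,3], [2,3]
  2-simplices (4): [0,1,2], [0,1,3], [0,2,3], [1,2,3]

giving chain groups C_0 ≅ Z^4, C_1 ≅ Z^6, C_2 ≅ Z^4.

The boundary map ∂_1: C_1 → C_0 is given by ∂[p,q] = [q] − [p].
The resulting 4×6 matrix has rank 3, and its Smith normal form has invariant factors (1,1,1).

∂_2: C_2 → C_1 maps a triangle to the signed sum of its edges. For instance
  ∂[0,1,3] = [1,3] − [0,3] + [0,1],
  ∂[0,2,3] = [2,3] − [0,3] + [0,2].
The resulting 6×4 matrix has rank 3, and its Smith normal form has invariant factors (1,1,1).

Now H_k = ker ∂_k / im ∂_{k+1}, so:

  H_0: rank C_0 − rank ∂_1 = 4 − 3 = 1, and the invariant factors of ∂_1 are all 1, so H_0 = Z.
  H_1: rank ker ∂_1 − rank ∂_2 = (6 − 3) − 3 = 0, and the invariant factors of ∂_2 are all 1, so H_1 = 0.
  H_2: rank ker ∂_2 − rank ∂_3 = (4 − 3) − 0 = 1, and there is no ∂_3, so H_2 = Z.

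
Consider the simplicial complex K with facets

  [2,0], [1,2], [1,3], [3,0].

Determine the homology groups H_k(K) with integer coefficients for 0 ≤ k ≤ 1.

Take the total order 0 < 1 < 2 < 3 on the vertex set. Then K (dimension 1) consists of the simplices:

  0-simplices (4): [0], [1], [2], [3]
  1-simplices (4): [0,2], [0,3], [1,2], [1,3]

so the chain groups are C_0 ≅ Z^4, C_1 ≅ Z^4.

Boundary ∂_1: C_1 → C_0 maps an edge to its endpoints' difference, ∂[p,q] = q − p. For instance
  ∂[1,3] = [3] − [1].
The 4×4 boundary matrix has rank 3 and Smith normal form diag(1,1,1).

Now H_k = ker ∂_k / im ∂_{k+1}, so:

  H_0: rank C_0 − rank ∂_1 = 4 − 3 = 1, and the invariant factors of ∂_1 are all 1, so H_0 ≅ Z.
  H_1: rank ker ∂_1 − rank ∂_2 = (4 − 3) − 0 = 1, and there is no ∂_2, so H_1 ≅ Z.

H_0 = Z,  H_1 = Z.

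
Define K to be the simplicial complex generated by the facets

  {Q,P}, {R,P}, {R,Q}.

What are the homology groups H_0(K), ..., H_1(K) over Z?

K has 3 vertices, 3 edges.
rank ∂_0 = 0, rank ∂_1 = 2 ⇒ b_0 = 3 − 0 − 2 = 1; all invariant factors of ∂_1 are 1 so no torsion. So H_0 ≅ Z.
rank ∂_1 = 2, rank ∂_2 = 0 ⇒ b_1 = 3 − 2 − 0 = 1. So H_1 ≅ Z.

H_0 ≅ Z,  H_1 ≅ Z.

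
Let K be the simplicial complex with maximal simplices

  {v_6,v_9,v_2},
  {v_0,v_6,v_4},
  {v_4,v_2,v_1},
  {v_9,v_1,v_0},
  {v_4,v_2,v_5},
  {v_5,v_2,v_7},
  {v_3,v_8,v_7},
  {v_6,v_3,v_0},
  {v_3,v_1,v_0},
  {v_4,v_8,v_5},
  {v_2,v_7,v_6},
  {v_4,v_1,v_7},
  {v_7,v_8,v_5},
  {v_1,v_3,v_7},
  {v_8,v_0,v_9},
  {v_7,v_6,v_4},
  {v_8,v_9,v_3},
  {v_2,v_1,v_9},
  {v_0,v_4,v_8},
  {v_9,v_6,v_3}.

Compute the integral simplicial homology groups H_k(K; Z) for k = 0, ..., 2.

H_0 ≅ Z,  H_1 ≅ Z ⊕ Z_2,  H_2 = 0.

Fix the vertex order v_0 < v_1 < v_2 < v_3 < v_4 < v_5 < v_6 < v_7 < v_8 < v_9 and write every simplex with vertices in increasing order. Then dim K = 2 and the simplices of K are:

  0-simplices (10): [v_0], [v_1], [v_2], [v_3], [v_4], [v_5], [v_6], [v_7], [v_8], [v_9]
  1-simplices (30): (30 of them)
  2-simplices (20): (20 of them)

Hence C_0 ≅ Z^10, C_1 ≅ Z^30, C_2 ≅ Z^20.

∂_1: C_1 → C_0 sends each edge [p,q] (with p < q) to q − p. For instance
  ∂[v_1,v_7] = [v_7] − [v_1].
The 10×30 boundary matrix has rank 9 and Smith normal form diag(1,1,1,1,1,1,1,1,1).

The boundary map ∂_2: C_2 → C_1 maps a triangle to the signed sum of its edges. For instance
  ∂[v_3,v_8,v_9] = [v_8,v_9] − [v_3,v_9] + [v_3,v_8],
  ∂[v_5,v_7,v_8] = [v_7,v_8] − [v_5,v_8] + [v_5,v_7].
As a 30×20 matrix over Z this has rank 20, with invariant factors (1,1,1,1,1,1,1,1,1,1,1,1,1,1,1,1,1,1,1,2).

Now H_k = ker ∂_k / im ∂_{k+1}, so:

  H_0: rank C_0 − rank ∂_1 = 10 − 9 = 1, and the invariant factors of ∂_1 are all 1, so H_0 ≅ Z.
  H_1: rank ker ∂_1 − rank ∂_2 = (30 − 9) − 20 = 1, and ∂_2 has invariant factor 2 > 1, so H_1 ≅ Z ⊕ Z_2.
  H_2: rank ker ∂_2 − rank ∂_3 = (20 − 20) − 0 = 0, and there is no ∂_3, so H_2 ≅ 0.

As a check, the Euler characteristic is 10 − 30 + 20 = 0, which agrees with 1 − 1 + 0 = 0.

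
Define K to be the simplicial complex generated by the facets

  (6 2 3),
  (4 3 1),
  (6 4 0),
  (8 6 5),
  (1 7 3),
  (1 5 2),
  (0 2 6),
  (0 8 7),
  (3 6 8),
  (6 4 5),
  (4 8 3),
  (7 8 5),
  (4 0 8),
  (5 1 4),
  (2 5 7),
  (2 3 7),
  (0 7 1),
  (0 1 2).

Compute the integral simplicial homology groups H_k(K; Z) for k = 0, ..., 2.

H_0 ≅ Z,  H_1 ≅ Z ⊕ Z/2,  H_2 = 0.

Order the vertices as 0 < 1 < 2 < 3 < 4 < 5 < 6 < 7 < 8. Listing each simplex with vertices in this order, K has dimension 2 with simplices:

  0-simplices (9): [0], [1], [2], [3], [4], [5], [6], [7], [8]
  1-simplices (27): (27 of them)
  2-simplices (18): [0,1,2], [0,1,7], [0,2,6], [0,4,6], [0,4,8], [0,7,8], [1,2,5], [1,3,4], [1,3,7], [1,4,5], [2,3,6], [2,3,7], [2,5,7], [3,4,8], [3,6,8], [4,5,6], [5,6,8], [5,7,8]

so the chain groups are C_0 ≅ Z^9, C_1 ≅ Z^27, C_2 ≅ Z^18.

∂_1: C_1 → C_0 is given by ∂[p,q] = [q] − [p]. For instance
  ∂[3,6] = [6] − [3].
The 9×27 boundary matrix has rank 8 and Smith normal form diag(1,1,1,1,1,1,1,1).

The boundary map ∂_2: C_2 → C_1 sends each 2-simplex [p,q,r] to [q,r] − [p,r] + [p,q]. For instance
  ∂[3,6,8] = [6,8] − [3,8] + [3,6],
  ∂[1,3,4] = [3,4] − [1,4] + [1,3].
As a 27×18 matrix over Z this has rank 18, with invariant factors (1,1,1,1,1,1,1,1,1,1,1,1,1,1,1,1,1,2).

Reading off H_k = ker ∂_k / im ∂_{k+1}:

  H_0: rank C_0 − rank ∂_1 = 9 − 8 = 1, and the invariant factors of ∂_1 are all 1, so H_0 ≅ Z.
  H_1: rank ker ∂_1 − rank ∂_2 = (27 − 8) − 18 = 1, and ∂_2 has invariant factor 2 > 1, so H_1 ≅ Z ⊕ Z/2.
  H_2: rank ker ∂_2 − rank ∂_3 = (18 − 18) − 0 = 0, and there is no ∂_3, so H_2 ≅ 0.

(K is a triangulation of the Klein bottle.)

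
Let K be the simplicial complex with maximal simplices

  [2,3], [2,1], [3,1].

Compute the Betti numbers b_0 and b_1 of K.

Fix the vertex order 1 < 2 < 3 and write every simplex with vertices in increasing order. Then dim K = 1 and the simplices of K are:

  0-simplices (3): [1], [2], [3]
  1-simplices (3): [1,2], [1,3], [2,3]

Hence C_0 ≅ Z^3, C_1 ≅ Z^3.

The boundary map ∂_1: C_1 → C_0 maps an edge to its endpoints' difference, ∂[p,q] = q − p. For instance
  ∂[1,3] = [3] − [1].
As a 3×3 matrix over Z this has rank 2, with invariant factors (1,1).

Now H_k = ker ∂_k / im ∂_{k+1}, so:

  H_0: rank C_0 − rank ∂_1 = 3 − 2 = 1, and the invariant factors of ∂_1 are all 1, so H_0 = Z.
  H_1: rank ker ∂_1 − rank ∂_2 = (3 − 2) − 0 = 1, and there is no ∂_2, so H_1 = Z.

As a check, the Euler characteristic is 3 − 3 = 0, which agrees with 1 − 1 = 0.
(K is a triangulation of the circle S^1.)

Hence the Betti numbers are b_0 = 1, b_1 = 1.

b_0 = 1, b_1 = 1.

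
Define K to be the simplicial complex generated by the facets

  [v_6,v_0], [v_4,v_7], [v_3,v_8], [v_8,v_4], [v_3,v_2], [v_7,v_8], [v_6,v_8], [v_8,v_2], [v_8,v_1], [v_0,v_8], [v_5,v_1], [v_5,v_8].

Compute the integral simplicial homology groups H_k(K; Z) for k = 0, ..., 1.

H_0 = Z,  H_1 = Z^4.

Take the total order v_0 < v_1 < v_2 < v_3 < v_4 < v_5 < v_6 < v_7 < v_8 on the vertex set. Then K (dimension 1) consists of the simplices:

  0-simplices (9): [v_0], [v_1], [v_2], [v_3], [v_4], [v_5], [v_6], [v_7], [v_8]
  1-simplices (12): [v_0,v_6], [v_0,v_8], [v_1,v_5], [v_1,v_8], [v_2,v_3], [v_2,v_8], [v_3,v_8], [v_4,v_7], [v_4,v_8], [v_5,v_8], [v_6,v_8], [v_7,v_8]

Hence C_0 ≅ Z^9, C_1 ≅ Z^12.

The boundary map ∂_1: C_1 → C_0 maps an edge to its endpoints' difference, ∂[p,q] = q − p. For instance
  ∂[v_4,v_8] = [v_8] − [v_4].
This gives a 9×12 integer matrix of rank 8; reducing to Smith normal form yields diagonal entries (1,1,1,1,1,1,1,1).

From H_k ≅ ker(∂_k) / im(∂_{k+1}) we obtain:

  H_0: rank C_0 − rank ∂_1 = 9 − 8 = 1, and the invariant factors of ∂_1 are all 1, so H_0 ≅ Z.
  H_1: rank ker ∂_1 − rank ∂_2 = (12 − 8) − 0 = 4, and there is no ∂_2, so H_1 ≅ Z^4.

As a check, the Euler characteristic is 9 − 12 = -3, which agrees with 1 − 4 = -3.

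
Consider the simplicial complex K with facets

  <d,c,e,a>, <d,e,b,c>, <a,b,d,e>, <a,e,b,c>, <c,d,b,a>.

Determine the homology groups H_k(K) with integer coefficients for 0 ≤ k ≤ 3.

Order the vertices as a < b < c < d < e. Listing each simplex with vertices in this order, K has dimension 3 with simplices:

  0-simplices (5): a, b, c, d, e
  1-simplices (10): ab, ac, ad, ae, bc, bd, be, cd, ce, de
  2-simplices (10): abc, abd, abe, acd, ace, ade, bcd, bce, bde, cde
  3-simplices (5): abcd, abce, abde, acde, bcde

Hence C_0 ≅ Z^5, C_1 ≅ Z^10, C_2 ≅ Z^10, C_3 ≅ Z^5.

The boundary map ∂_1: C_1 → C_0 sends each edge [p,q] (with p < q) to q − p. For instance
  ∂ac = c − a.
This gives a 5×10 integer matrix of rank 4; reducing to Smith normal form yields diagonal entries (1,1,1,1).

Boundary ∂_2: C_2 → C_1 acts by ∂[p,q,r] = [q,r] − [p,r] + [p,q]. For instance
  ∂acd = cd − ad + ac,
  ∂cde = de − ce + cd.
The resulting 10×10 matrix has rank 6, and its Smith normal form has invariant factors (1,1,1,1,1,1).

The boundary map ∂_3: C_3 → C_2 sends each 3-simplex σ to the alternating sum Σ_i (−1)^i (σ with its i-th vertex removed). For instance
  ∂abce = bce − ace + abe − abc,
  ∂abcd = bcd − acd + abd − abc.
The resulting 10×5 matrix has rank 4, and its Smith normal form has invariant factors (1,1,1,1).

Now H_k = ker ∂_k / im ∂_{k+1}, so:

  H_0: rank C_0 − rank ∂_1 = 5 − 4 = 1, and the invariant factors of ∂_1 are all 1, so H_0 ≅ Z.
  H_1: rank ker ∂_1 − rank ∂_2 = (10 − 4) − 6 = 0, and the invariant factors of ∂_2 are all 1, so H_1 ≅ 0.
  H_2: rank ker ∂_2 − rank ∂_3 = (10 − 6) − 4 = 0, and the invariant factors of ∂_3 are all 1, so H_2 ≅ 0.
  H_3: rank ker ∂_3 − rank ∂_4 = (5 − 4) − 0 = 1, and there is no ∂_4, so H_3 ≅ Z.

As a check, the Euler characteristic is 5 − 10 + 10 − 5 = 0, which agrees with 1 − 0 + 0 − 1 = 0.
(K is a triangulation of the 3-sphere S^3.)

H_0 = Z,  H_1 = 0,  H_2 = 0,  H_3 = Z.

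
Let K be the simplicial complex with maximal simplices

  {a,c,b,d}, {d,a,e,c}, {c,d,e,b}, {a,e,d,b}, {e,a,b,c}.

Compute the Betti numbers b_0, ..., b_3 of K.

Fix the vertex order a < b < c < d < e and write every simplex with vertices in increasing order. Then dim K = 3 and the simplices of K are:

  0-simplices (5): a, b, c, d, e
  1-simplices (10): ab, ac, ad, ae, bc, bd, be, cd, ce, de
  2-simplices (10): abc, abd, abe, acd, ace, ade, bcd, bce, bde, cde
  3-simplices (5): abcd, abce, abde, acde, bcde

so the chain groups are C_0 ≅ Z^5, C_1 ≅ Z^10, C_2 ≅ Z^10, C_3 ≅ Z^5.

Boundary ∂_1: C_1 → C_0 is given by ∂[p,q] = [q] − [p]. For instance
  ∂ac = c − a.
As a 5×10 matrix over Z this has rank 4, with invariant factors (1,1,1,1).

The boundary map ∂_2: C_2 → C_1 sends each 2-simplex [p,q,r] to [q,r] − [p,r] + [p,q]. For instance
  ∂acd = cd − ad + ac,
  ∂abc = bc − ac + ab.
The resulting 10×10 matrix has rank 6, and its Smith normal form has invariant factors (1,1,1,1,1,1).

The boundary map ∂_3: C_3 → C_2 sends each 3-simplex σ to the alternating sum Σ_i (−1)^i (σ with its i-th vertex removed). For instance
  ∂abcd = bcd − acd + abd − abc,
  ∂bcde = cde − bde + bce − bcd.
The resulting 10×5 matrix has rank 4, and its Smith normal form has invariant factors (1,1,1,1).

Computing H_k = (kernel of ∂_k) / (image of ∂_{k+1}):

  H_0: rank C_0 − rank ∂_1 = 5 − 4 = 1, and the invariant factors of ∂_1 are all 1, so H_0 = Z.
  H_1: rank ker ∂_1 − rank ∂_2 = (10 − 4) − 6 = 0, and the invariant factors of ∂_2 are all 1, so H_1 = 0.
  H_2: rank ker ∂_2 − rank ∂_3 = (10 − 6) − 4 = 0, and the invariant factors of ∂_3 are all 1, so H_2 = 0.
  H_3: rank ker ∂_3 − rank ∂_4 = (5 − 4) − 0 = 1, and there is no ∂_4, so H_3 = Z.

Hence the Betti numbers are b_0 = 1, b_1 = 0, b_2 = 0, b_3 = 1.

b_0 = 1, b_1 = 0, b_2 = 0, b_3 = 1.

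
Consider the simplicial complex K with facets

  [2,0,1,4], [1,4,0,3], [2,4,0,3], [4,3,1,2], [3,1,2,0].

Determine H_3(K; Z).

H_3 = Z.

Order the vertices as 0 < 1 < 2 < 3 < 4. Listing each simplex with vertices in this order, K has dimension 3 with simplices:

  0-simplices (5): [0], [1], [2], [3], [4]
  1-simplices (10): [0,1], [0,2], [0,3], [0,4], [1,2], [1,3], [1,4], [2,3], [2,4], [3,4]
  2-simplices (10): [0,1,2], [0,1,3], [0,1,4], [0,2,3], [0,2,4], [0,3,4], [1,2,3], [1,2,4], [1,3,4], [2,3,4]
  3-simplices (5): [0,1,2,3], [0,1,2,4], [0,1,3,4], [0,2,3,4], [1,2,3,4]

Hence C_0 ≅ Z^5, C_1 ≅ Z^10, C_2 ≅ Z^10, C_3 ≅ Z^5.

∂_1: C_1 → C_0 sends each edge [p,q] (with p < q) to q − p.
As a 5×10 matrix over Z this has rank 4, with invariant factors (1,1,1,1).

The boundary map ∂_2: C_2 → C_1 acts by ∂[p,q,r] = [q,r] − [p,r] + [p,q]. For instance
  ∂[2,3,4] = [3,4] − [2,4] + [2,3],
  ∂[0,1,4] = [1,4] − [0,4] + [0,1].
This gives a 10×10 integer matrix of rank 6; reducing to Smith normal form yields diagonal entries (1,1,1,1,1,1).

The boundary map ∂_3: C_3 → C_2 sends each 3-simplex σ to the alternating sum Σ_i (−1)^i (σ with its i-th vertex removed). For instance
  ∂[0,1,3,4] = [1,3,4] − [0,3,4] + [0,1,4] − [0,1,3],
  ∂[0,1,2,4] = [1,2,4] − [0,2,4] + [0,1,4] − [0,1,2].
The resulting 10×5 matrix has rank 4, and its Smith normal form has invariant factors (1,1,1,1).

Computing H_k = (kernel of ∂_k) / (image of ∂_{k+1}):

  H_3: rank ker ∂_3 − rank ∂_4 = (5 − 4) − 0 = 1, and there is no ∂_4, so H_3 = Z.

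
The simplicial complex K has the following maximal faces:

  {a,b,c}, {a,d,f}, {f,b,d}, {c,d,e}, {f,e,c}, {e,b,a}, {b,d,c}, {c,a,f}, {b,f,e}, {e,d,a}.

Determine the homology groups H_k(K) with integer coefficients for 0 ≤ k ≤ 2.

K has 6 vertices, 15 edges, 10 triangles.
rank ∂_0 = 0, rank ∂_1 = 5 ⇒ b_0 = 6 − 0 − 5 = 1; all invariant factors of ∂_1 are 1 so no torsion. So H_0 ≅ Z.
rank ∂_1 = 5, rank ∂_2 = 10 ⇒ b_1 = 15 − 5 − 10 = 0; ∂_2 has invariant factor(s) [2] giving torsion. So H_1 ≅ Z/2.
rank ∂_2 = 10, rank ∂_3 = 0 ⇒ b_2 = 10 − 10 − 0 = 0. So H_2 ≅ 0.

H_0 ≅ Z,  H_1 ≅ Z/2,  H_2 = 0.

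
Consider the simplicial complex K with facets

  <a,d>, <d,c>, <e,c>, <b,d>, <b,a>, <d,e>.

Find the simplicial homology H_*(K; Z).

Take the total order a < b < c < d < e on the vertex set. Then K (dimension 1) consists of the simplices:

  0-simplices (5): a, b, c, d, e
  1-simplices (6): ab, ad, bd, cd, ce, de

giving chain groups C_0 ≅ Z^5, C_1 ≅ Z^6.

The boundary map ∂_1: C_1 → C_0 maps an edge to its endpoints' difference, ∂[p,q] = q − p. For instance
  ∂ab = b − a.
The resulting 5×6 matrix has rank 4, and its Smith normal form has invariant factors (1,1,1,1).

Now H_k = ker ∂_k / im ∂_{k+1}, so:

  H_0: rank C_0 − rank ∂_1 = 5 − 4 = 1, and the invariant factors of ∂_1 are all 1, so H_0 ≅ Z.
  H_1: rank ker ∂_1 − rank ∂_2 = (6 − 4) − 0 = 2, and there is no ∂_2, so H_1 ≅ Z^2.

(K is a triangulation of a wedge of 2 circles.)

H_0 ≅ Z,  H_1 ≅ Z^2.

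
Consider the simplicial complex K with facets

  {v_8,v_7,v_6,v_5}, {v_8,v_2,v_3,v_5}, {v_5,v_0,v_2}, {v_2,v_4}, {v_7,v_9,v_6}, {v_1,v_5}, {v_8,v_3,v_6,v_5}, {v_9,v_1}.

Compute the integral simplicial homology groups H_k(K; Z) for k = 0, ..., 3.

H_0 = Z,  H_1 = Z,  H_2 = 0,  H_3 = 0.

We work with the vertex ordering v_0 < v_1 < v_2 < v_3 < v_4 < v_5 < v_6 < v_7 < v_8 < v_9. The simplices of K, each written with vertices in increasing order, are:

  0-simplices (10): [v_0], [v_1], [v_2], [v_3], [v_4], [v_5], [v_6], [v_7], [v_8], [v_9]
  1-simplices (19): (19 of them)
  2-simplices (12): (12 of them)
  3-simplices (3): [v_2,v_3,v_5,v_8], [v_3,v_5,v_6,v_8], [v_5,v_6,v_7,v_8]

Hence C_0 ≅ Z^10, C_1 ≅ Z^19, C_2 ≅ Z^12, C_3 ≅ Z^3.

The boundary map ∂_1: C_1 → C_0 maps an edge to its endpoints' difference, ∂[p,q] = q − p.
As a 10×19 matrix over Z this has rank 9, with invariant factors (1,1,1,1,1,1,1,1,1).

Boundary ∂_2: C_2 → C_1 acts by ∂[p,q,r] = [q,r] − [p,r] + [p,q]. For instance
  ∂[v_3,v_5,v_6] = [v_5,v_6] − [v_3,v_6] + [v_3,v_5],
  ∂[v_0,v_2,v_5] = [v_2,v_5] − [v_0,v_5] + [v_0,v_2].
This gives a 19×12 integer matrix of rank 9; reducing to Smith normal form yields diagonal entries (1,1,1,1,1,1,1,1,1).

The boundary map ∂_3: C_3 → C_2 sends each 3-simplex σ to the alternating sum Σ_i (−1)^i (σ with its i-th vertex removed). For instance
  ∂[v_5,v_6,v_7,v_8] = [v_6,v_7,v_8] − [v_5,v_7,v_8] + [v_5,v_6,v_8] − [v_5,v_6,v_7],
  ∂[v_3,v_5,v_6,v_8] = [v_5,v_6,v_8] − [v_3,v_6,v_8] + [v_3,v_5,v_8] − [v_3,v_5,v_6].
The resulting 12×3 matrix has rank 3, and its Smith normal form has invariant factors (1,1,1).

Computing H_k = (kernel of ∂_k) / (image of ∂_{k+1}):

  H_0: rank C_0 − rank ∂_1 = 10 − 9 = 1, and the invariant factors of ∂_1 are all 1, so H_0 = Z.
  H_1: rank ker ∂_1 − rank ∂_2 = (19 − 9) − 9 = 1, and the invariant factors of ∂_2 are all 1, so H_1 = Z.
  H_2: rank ker ∂_2 − rank ∂_3 = (12 − 9) − 3 = 0, and the invariant factors of ∂_3 are all 1, so H_2 = 0.
  H_3: rank ker ∂_3 − rank ∂_4 = (3 − 3) − 0 = 0, and there is no ∂_4, so H_3 = 0.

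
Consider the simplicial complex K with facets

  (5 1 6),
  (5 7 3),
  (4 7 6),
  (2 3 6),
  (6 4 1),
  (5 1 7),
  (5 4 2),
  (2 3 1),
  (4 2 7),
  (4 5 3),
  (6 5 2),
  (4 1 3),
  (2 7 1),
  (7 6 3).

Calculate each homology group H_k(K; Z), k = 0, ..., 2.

H_0 ≅ Z,  H_1 ≅ Z^2,  H_2 ≅ Z.

Take the total order 1 < 2 < 3 < 4 < 5 < 6 < 7 on the vertex set. Then K (dimension 2) consists of the simplices:

  0-simplices (7): [1], [2], [3], [4], [5], [6], [7]
  1-simplices (21): [1,2], [1,3], [1,4], [1,5], [1,6], [1,7], [2,3], [2,4], [2,5], [2,6], [2,7], [3,4], [3,5], [3,6], [3,7], [4,5], [4,6], [4,7], [5,6], [5,7], [6,7]
  2-simplices (14): [1,2,3], [1,2,7], [1,3,4], [1,4,6], [1,5,6], [1,5,7], [2,3,6], [2,4,5], [2,4,7], [2,5,6], [3,4,5], [3,5,7], [3,6,7], [4,6,7]

giving chain groups C_0 ≅ Z^7, C_1 ≅ Z^21, C_2 ≅ Z^14.

∂_1: C_1 → C_0 is given by ∂[p,q] = [q] − [p]. For instance
  ∂[1,7] = [7] − [1].
As a 7×21 matrix over Z this has rank 6, with invariant factors (1,1,1,1,1,1).

Boundary ∂_2: C_2 → C_1 sends each 2-simplex [p,q,r] to [q,r] − [p,r] + [p,q]. For instance
  ∂[2,4,7] = [4,7] − [2,7] + [2,4],
  ∂[1,3,4] = [3,4] − [1,4] + [1,3].
The resulting 21×14 matrix has rank 13, and its Smith normal form has invariant factors (1,1,1,1,1,1,1,1,1,1,1,1,1).

From H_k ≅ ker(∂_k) / im(∂_{k+1}) we obtain:

  H_0: rank C_0 − rank ∂_1 = 7 − 6 = 1, and the invariant factors of ∂_1 are all 1, so H_0 = Z.
  H_1: rank ker ∂_1 − rank ∂_2 = (21 − 6) − 13 = 2, and the invariant factors of ∂_2 are all 1, so H_1 = Z^2.
  H_2: rank ker ∂_2 − rank ∂_3 = (14 − 13) − 0 = 1, and there is no ∂_3, so H_2 = Z.

(K is a triangulation of the torus T^2.)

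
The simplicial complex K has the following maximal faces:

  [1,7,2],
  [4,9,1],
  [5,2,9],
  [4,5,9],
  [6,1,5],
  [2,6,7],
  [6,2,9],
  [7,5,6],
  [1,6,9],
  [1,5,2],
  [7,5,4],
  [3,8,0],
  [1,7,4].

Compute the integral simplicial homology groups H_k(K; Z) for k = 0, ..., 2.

H_0 = Z^2,  H_1 = Z_2,  H_2 = 0.

Fix the vertex order 0 < 1 < 2 < 3 < 4 < 5 < 6 < 7 < 8 < 9 and write every simplex with vertices in increasing order. Then dim K = 2 and the simplices of K are:

  0-simplices (10): [0], [1], [2], [3], [4], [5], [6], [7], [8], [9]
  1-simplices (21): [0,3], [0,8], [1,2], [1,4], [1,5], [1,6], [1,7], [1,9], [2,5], [2,6], [2,7], [2,9], [3,8], [4,5], [4,7], [4,9], [5,6], [5,7], [5,9], [6,7], [6,9]
  2-simplices (13): [0,3,8], [1,2,5], [1,2,7], [1,4,7], [1,4,9], [1,5,6], [1,6,9], [2,5,9], [2,6,7], [2,6,9], [4,5,7], [4,5,9], [5,6,7]

Hence C_0 ≅ Z^10, C_1 ≅ Z^21, C_2 ≅ Z^13.

The boundary map ∂_1: C_1 → C_0 sends each edge [p,q] (with p < q) to q − p. For instance
  ∂[4,5] = [5] − [4].
As a 10×21 matrix over Z this has rank 8, with invariant factors (1,1,1,1,1,1,1,1).

Boundary ∂_2: C_2 → C_1 maps a triangle to the signed sum of its edges. For instance
  ∂[4,5,9] = [5,9] − [4,9] + [4,5],
  ∂[1,4,7] = [4,7] − [1,7] + [1,4].
The resulting 21×13 matrix has rank 13, and its Smith normal form has invariant factors (1,1,1,1,1,1,1,1,1,1,1,1,2).

Reading off H_k = ker ∂_k / im ∂_{k+1}:

  H_0: rank C_0 − rank ∂_1 = 10 − 8 = 2, and the invariant factors of ∂_1 are all 1, so H_0 ≅ Z^2.
  H_1: rank ker ∂_1 − rank ∂_2 = (21 − 8) − 13 = 0, and ∂_2 has invariant factor 2 > 1, so H_1 ≅ Z_2.
  H_2: rank ker ∂_2 − rank ∂_3 = (13 − 13) − 0 = 0, and there is no ∂_3, so H_2 ≅ 0.

As a check, the Euler characteristic is 10 − 21 + 13 = 2, which agrees with 2 − 0 + 0 = 2.
(K is a triangulation of the disjoint union of the real projective plane RP^2 and the 2-simplex.)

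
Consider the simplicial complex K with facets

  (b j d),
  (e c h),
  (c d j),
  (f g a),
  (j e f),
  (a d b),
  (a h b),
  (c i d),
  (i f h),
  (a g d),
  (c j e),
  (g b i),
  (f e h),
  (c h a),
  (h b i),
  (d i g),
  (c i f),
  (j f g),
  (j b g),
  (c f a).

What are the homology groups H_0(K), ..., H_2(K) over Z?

H_0 = Z,  H_1 = Z ⊕ Z/2,  H_2 = 0.

K has 10 vertices, 30 edges, 20 triangles.
rank ∂_0 = 0, rank ∂_1 = 9 ⇒ b_0 = 10 − 0 − 9 = 1; all invariant factors of ∂_1 are 1 so no torsion. So H_0 = Z.
rank ∂_1 = 9, rank ∂_2 = 20 ⇒ b_1 = 30 − 9 − 20 = 1; ∂_2 has invariant factor(s) [2] giving torsion. So H_1 = Z ⊕ Z/2.
rank ∂_2 = 20, rank ∂_3 = 0 ⇒ b_2 = 20 − 20 − 0 = 0. So H_2 = 0.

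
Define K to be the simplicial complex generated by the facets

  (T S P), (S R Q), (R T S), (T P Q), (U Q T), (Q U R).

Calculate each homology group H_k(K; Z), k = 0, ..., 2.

K has 6 vertices, 12 edges, 6 triangles.
rank ∂_0 = 0, rank ∂_1 = 5 ⇒ b_0 = 6 − 0 − 5 = 1; all invariant factors of ∂_1 are 1 so no torsion. So H_0 ≅ Z.
rank ∂_1 = 5, rank ∂_2 = 6 ⇒ b_1 = 12 − 5 − 6 = 1; all invariant factors of ∂_2 are 1 so no torsion. So H_1 ≅ Z.
rank ∂_2 = 6, rank ∂_3 = 0 ⇒ b_2 = 6 − 6 − 0 = 0. So H_2 ≅ 0.

H_0 ≅ Z,  H_1 ≅ Z,  H_2 = 0.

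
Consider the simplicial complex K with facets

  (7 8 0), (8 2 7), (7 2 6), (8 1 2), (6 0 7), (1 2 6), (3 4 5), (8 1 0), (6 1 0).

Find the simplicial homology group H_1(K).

H_1 = 0.

Take the total order 0 < 1 < 2 < 3 < 4 < 5 < 6 < 7 < 8 on the vertex set. Then K (dimension 2) consists of the simplices:

  0-simplices (9): [0], [1], [2], [3], [4], [5], [6], [7], [8]
  1-simplices (15): [0,1], [0,6], [0,7], [0,8], [1,2], [1,6], [1,8], [2,6], [2,7], [2,8], [3,4], [3,5], [4,5], [6,7], [7,8]
  2-simplices (9): [0,1,6], [0,1,8], [0,6,7], [0,7,8], [1,2,6], [1,2,8], [2,6,7], [2,7,8], [3,4,5]

Hence C_0 ≅ Z^9, C_1 ≅ Z^15, C_2 ≅ Z^9.

Boundary ∂_1: C_1 → C_0 maps an edge to its endpoints' difference, ∂[p,q] = q − p. For instance
  ∂[0,6] = [6] − [0].
The resulting 9×15 matrix has rank 7, and its Smith normal form has invariant factors (1,1,1,1,1,1,1).

Boundary ∂_2: C_2 → C_1 sends each 2-simplex [p,q,r] to [q,r] − [p,r] + [p,q]. For instance
  ∂[0,7,8] = [7,8] − [0,8] + [0,7],
  ∂[0,6,7] = [6,7] − [0,7] + [0,6].
The 15×9 boundary matrix has rank 8 and Smith normal form diag(1,1,1,1,1,1,1,1).

Computing H_k = (kernel of ∂_k) / (image of ∂_{k+1}):

  H_1: rank ker ∂_1 − rank ∂_2 = (15 − 7) − 8 = 0, and the invariant factors of ∂_2 are all 1, so H_1 ≅ 0.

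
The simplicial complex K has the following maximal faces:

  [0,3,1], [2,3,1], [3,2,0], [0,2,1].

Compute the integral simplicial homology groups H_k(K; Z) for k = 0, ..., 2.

We work with the vertex ordering 0 < 1 < 2 < 3. The simplices of K, each written with vertices in increasing order, are:

  0-simplices (4): [0], [1], [2], [3]
  1-simplices (6): [0,1], [0,2], [0,3], [1,2], [1,3], [2,3]
  2-simplices (4): [0,1,2], [0,1,3], [0,2,3], [1,2,3]

giving chain groups C_0 ≅ Z^4, C_1 ≅ Z^6, C_2 ≅ Z^4.

The boundary map ∂_1: C_1 → C_0 is given by ∂[p,q] = [q] − [p].
This gives a 4×6 integer matrix of rank 3; reducing to Smith normal form yields diagonal entries (1,1,1).

∂_2: C_2 → C_1 sends each 2-simplex [p,q,r] to [q,r] − [p,r] + [p,q]. For instance
  ∂[1,2,3] = [2,3] − [1,3] + [1,2],
  ∂[0,2,3] = [2,3] − [0,3] + [0,2].
This gives a 6×4 integer matrix of rank 3; reducing to Smith normal form yields diagonal entries (1,1,1).

Computing H_k = (kernel of ∂_k) / (image of ∂_{k+1}):

  H_0: rank C_0 − rank ∂_1 = 4 − 3 = 1, and the invariant factors of ∂_1 are all 1, so H_0 = Z.
  H_1: rank ker ∂_1 − rank ∂_2 = (6 − 3) − 3 = 0, and the invariant factors of ∂_2 are all 1, so H_1 = 0.
  H_2: rank ker ∂_2 − rank ∂_3 = (4 − 3) − 0 = 1, and there is no ∂_3, so H_2 = Z.

(K is a triangulation of the 2-sphere S^2.)

H_0 = Z,  H_1 = 0,  H_2 = Z.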